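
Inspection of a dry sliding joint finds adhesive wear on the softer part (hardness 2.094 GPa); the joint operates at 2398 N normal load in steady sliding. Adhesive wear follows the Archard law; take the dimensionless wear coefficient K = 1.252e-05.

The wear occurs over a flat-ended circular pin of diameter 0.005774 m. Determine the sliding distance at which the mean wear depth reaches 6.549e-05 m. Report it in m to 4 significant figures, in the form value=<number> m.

value=119.6 m

The intermediates are shown rounded. Every step maintains full precision. Rounded once at the end: four significant digits.
Hardness H = 2.094 GPa = 2.094e+09 Pa.
Contact area A = π·d²/4 = π·(0.005774 m)²/4 = 2.618e-05 m².
Expressed in SI base units: W = 2398 N, H = 2.094e+09 Pa, K = 1.252e-05.
Volume at the limit: V_lim = h_lim·A = 6.549e-05 · 2.618e-05 = 1.715e-09 m³.
Sliding life L = V_lim·H/(K·W) = 1.715e-09 · 2.094e+09 / (1.252e-05 · 2398) = 119.6 m.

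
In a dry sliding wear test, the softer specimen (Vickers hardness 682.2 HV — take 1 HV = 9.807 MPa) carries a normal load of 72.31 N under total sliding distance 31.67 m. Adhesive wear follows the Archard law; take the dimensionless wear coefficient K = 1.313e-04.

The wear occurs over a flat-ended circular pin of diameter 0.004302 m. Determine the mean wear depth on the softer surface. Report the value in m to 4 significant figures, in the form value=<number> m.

All arithmetic holds exact precision. Intermediates are shown rounded; rounded just once: 4 significant figures.
Hardness H = 682.2 HV × 9.807 MPa/HV = 6690 MPa = 6.690e+09 Pa.
Contact area A = π·d²/4 = π·(0.004302 m)²/4 = 1.454e-05 m².
As SI base values: W = 72.31 N, H = 6.690e+09 Pa, K = 1.313e-04.
Apply Archard: V = K·W·L/H = 1.313e-04 · 72.31 · 31.67 / 6.690e+09 = 4.494e-11 m³.
Wear depth h = V/A = 4.494e-11 / 1.454e-05 = 3.092e-06 m.

value=3.092e-06 m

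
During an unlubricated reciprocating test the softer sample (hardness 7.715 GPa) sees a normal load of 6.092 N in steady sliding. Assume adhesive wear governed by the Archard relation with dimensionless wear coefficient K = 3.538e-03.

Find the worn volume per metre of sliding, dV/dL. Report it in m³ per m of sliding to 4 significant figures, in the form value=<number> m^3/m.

value=2.794e-12 m^3/m

The intermediates are printed rounded, and every step maintains full precision. Rounded once at the end, at four significant figures.
Convert: Hardness H = 7.715 GPa = 7.715e+09 Pa.
Collected in SI base units: W = 6.092 N, H = 7.715e+09 Pa, K = 3.538e-03.
Sliding wear rate dV/dL = K·W/H (independent of L): 3.538e-03 · 6.092 / 7.715e+09 = 2.794e-12 m³/m.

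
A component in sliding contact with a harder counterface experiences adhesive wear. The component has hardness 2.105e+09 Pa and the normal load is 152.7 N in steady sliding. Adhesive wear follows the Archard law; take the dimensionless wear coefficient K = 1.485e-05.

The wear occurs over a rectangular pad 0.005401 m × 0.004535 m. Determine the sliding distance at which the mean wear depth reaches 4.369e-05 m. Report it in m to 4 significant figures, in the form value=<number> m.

All working math maintains exact precision — the intermediates are displayed rounded. Rounded once at the end to four significant figures.
Convert: Contact area A = 0.005401 m × 0.004535 m = 2.449e-05 m².
Collected in SI base units: W = 152.7 N, H = 2.105e+09 Pa, K = 1.485e-05.
Limit volume V_lim = h_lim·A = 4.369e-05 · 2.449e-05 = 1.070e-09 m³.
So the life L = V_lim·H/(K·W) = 1.070e-09 · 2.105e+09 / (1.485e-05 · 152.7) = 993.4 m.

value=993.4 m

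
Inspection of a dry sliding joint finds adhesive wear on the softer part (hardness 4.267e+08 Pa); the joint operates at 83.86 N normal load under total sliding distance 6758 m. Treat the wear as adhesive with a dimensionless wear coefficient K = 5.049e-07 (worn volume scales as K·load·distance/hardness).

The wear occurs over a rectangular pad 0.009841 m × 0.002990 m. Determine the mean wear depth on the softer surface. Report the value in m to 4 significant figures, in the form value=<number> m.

Each operation holds full float precision, and shown intermediates are rounded — one last rounding to four significant digits.
Contact area A = 0.009841 m × 0.002990 m = 2.942e-05 m².
As SI base values: W = 83.86 N, H = 4.267e+08 Pa, K = 5.049e-07.
Volume removed: V = K·W·L/H = 5.049e-07 · 83.86 · 6758 / 4.267e+08 = 6.706e-10 m³.
Average depth h = V/A = 6.706e-10 / 2.942e-05 = 2.279e-05 m.

value=2.279e-05 m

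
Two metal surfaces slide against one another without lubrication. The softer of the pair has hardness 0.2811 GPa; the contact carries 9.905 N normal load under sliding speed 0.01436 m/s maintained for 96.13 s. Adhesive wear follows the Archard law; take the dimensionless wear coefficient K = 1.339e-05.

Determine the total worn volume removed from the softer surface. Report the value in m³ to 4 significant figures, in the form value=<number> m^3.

value=6.513e-13 m^3

Displayed values are rounded. The computation carries full precision. Rounded once at the end, at four significant figures.
Convert: Distance L = v·t = 0.01436 m/s × 96.13 s = 1.380 m.
Convert: Hardness H = 0.2811 GPa = 2.811e+08 Pa.
Working in SI base units: W = 9.905 N, H = 2.811e+08 Pa, K = 1.339e-05.
Worn volume V = K·W·L/H = 1.339e-05 · 9.905 · 1.380 / 2.811e+08 = 6.513e-13 m³.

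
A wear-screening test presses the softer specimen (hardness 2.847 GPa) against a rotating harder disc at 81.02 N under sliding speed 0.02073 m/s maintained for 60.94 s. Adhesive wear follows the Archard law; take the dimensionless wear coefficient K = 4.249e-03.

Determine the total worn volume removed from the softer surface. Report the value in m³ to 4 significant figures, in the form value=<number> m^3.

value=1.528e-10 m^3

Quoted intermediates are rounded — all working math runs at exact precision, and a single final rounding: four significant digits.
The distance L = v·t = 0.02073 m/s × 60.94 s = 1.263 m.
Hardness H = 2.847 GPa = 2.847e+09 Pa.
Restated in SI base units: W = 81.02 N, H = 2.847e+09 Pa, K = 4.249e-03.
Worn volume V = K·W·L/H = 4.249e-03 · 81.02 · 1.263 / 2.847e+09 = 1.528e-10 m³.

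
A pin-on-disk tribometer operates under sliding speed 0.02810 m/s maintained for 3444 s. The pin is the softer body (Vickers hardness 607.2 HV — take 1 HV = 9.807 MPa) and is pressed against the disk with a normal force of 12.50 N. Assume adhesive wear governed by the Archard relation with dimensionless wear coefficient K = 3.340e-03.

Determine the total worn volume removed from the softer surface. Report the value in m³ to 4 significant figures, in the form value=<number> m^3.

value=6.785e-10 m^3

The intermediates are displayed rounded, and every step holds full float precision; one final rounding: four significant digits.
Total distance L = v·t = 0.02810 m/s × 3444 s = 96.78 m.
Hardness H = 607.2 HV × 9.807 MPa/HV = 5955 MPa = 5.955e+09 Pa.
Restated in SI base units: W = 12.50 N, H = 5.955e+09 Pa, K = 3.340e-03.
The Archard volume V = K·W·L/H = 3.340e-03 · 12.50 · 96.78 / 5.955e+09 = 6.785e-10 m³.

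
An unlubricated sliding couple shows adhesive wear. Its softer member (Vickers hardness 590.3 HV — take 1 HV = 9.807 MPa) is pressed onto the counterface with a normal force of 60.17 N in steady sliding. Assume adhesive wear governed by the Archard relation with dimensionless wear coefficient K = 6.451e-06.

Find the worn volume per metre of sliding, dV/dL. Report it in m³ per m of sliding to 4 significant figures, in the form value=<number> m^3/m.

value=6.705e-14 m^3/m

Displayed values are rounded — each operation runs at full precision; a single final rounding: 4 significant figures.
Hardness H = 590.3 HV × 9.807 MPa/HV = 5789 MPa = 5.789e+09 Pa.
SI base units throughout: W = 60.17 N, H = 5.789e+09 Pa, K = 6.451e-06.
Wear rate dV/dL = K·W/H — distance-free: 6.451e-06 · 60.17 / 5.789e+09 = 6.705e-14 m³/m.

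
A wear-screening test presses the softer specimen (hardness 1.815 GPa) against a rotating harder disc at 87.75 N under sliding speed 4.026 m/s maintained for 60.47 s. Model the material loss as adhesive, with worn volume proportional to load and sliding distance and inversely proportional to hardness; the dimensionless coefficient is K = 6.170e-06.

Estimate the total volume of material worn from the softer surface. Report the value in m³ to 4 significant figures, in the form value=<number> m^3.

All arithmetic holds exact precision; intermediates are displayed rounded; rounded just once: four significant digits.
Path length L = v·t = 4.026 m/s × 60.47 s = 243.5 m.
Hardness H = 1.815 GPa = 1.815e+09 Pa.
Working in SI base units: W = 87.75 N, H = 1.815e+09 Pa, K = 6.170e-06.
Apply Archard: V = K·W·L/H = 6.170e-06 · 87.75 · 243.5 / 1.815e+09 = 7.262e-11 m³.

value=7.262e-11 m^3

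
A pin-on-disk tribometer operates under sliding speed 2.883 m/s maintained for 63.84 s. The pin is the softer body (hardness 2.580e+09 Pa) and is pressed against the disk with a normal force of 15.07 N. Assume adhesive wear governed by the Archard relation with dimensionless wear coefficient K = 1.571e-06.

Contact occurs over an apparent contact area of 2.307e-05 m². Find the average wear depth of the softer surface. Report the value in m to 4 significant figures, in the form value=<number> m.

The computation holds exact precision. Intermediates are displayed rounded — one last rounding, at four significant figures.
Convert: Path length L = v·t = 2.883 m/s × 63.84 s = 184.1 m.
Restated in SI base units: W = 15.07 N, H = 2.580e+09 Pa, K = 1.571e-06.
Archard relation: V = K·W·L/H = 1.571e-06 · 15.07 · 184.1 / 2.580e+09 = 1.689e-12 m³.
Depth h = V/A = 1.689e-12 / 2.307e-05 = 7.321e-08 m.

value=7.321e-08 m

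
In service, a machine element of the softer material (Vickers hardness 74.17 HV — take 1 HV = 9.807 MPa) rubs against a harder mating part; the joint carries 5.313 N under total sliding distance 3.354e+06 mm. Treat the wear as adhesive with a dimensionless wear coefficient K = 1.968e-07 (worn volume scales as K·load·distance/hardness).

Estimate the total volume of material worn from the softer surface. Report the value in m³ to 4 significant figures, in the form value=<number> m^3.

Every step runs at full precision; the intermediates are shown rounded. Rounded just once: 4 significant figures.
Convert: Sliding distance L = 3.354e+06 mm = 3354 m.
Convert: Hardness H = 74.17 HV × 9.807 MPa/HV = 727.4 MPa = 7.274e+08 Pa.
Expressed in SI base units: W = 5.313 N, H = 7.274e+08 Pa, K = 1.968e-07.
Archard relation: V = K·W·L/H = 1.968e-07 · 5.313 · 3354 / 7.274e+08 = 4.821e-12 m³.

value=4.821e-12 m^3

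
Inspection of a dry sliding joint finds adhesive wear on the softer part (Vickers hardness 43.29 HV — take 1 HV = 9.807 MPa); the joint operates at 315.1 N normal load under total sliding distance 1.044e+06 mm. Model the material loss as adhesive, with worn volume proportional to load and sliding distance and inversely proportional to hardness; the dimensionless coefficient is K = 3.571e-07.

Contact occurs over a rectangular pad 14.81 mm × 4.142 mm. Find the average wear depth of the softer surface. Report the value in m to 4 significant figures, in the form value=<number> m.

value=4.511e-06 m

Each operation carries full float precision. Intermediates are printed rounded, and rounded once at the end, at four significant figures.
The distance L = 1.044e+06 mm = 1044 m.
Hardness H = 43.29 HV × 9.807 MPa/HV = 424.5 MPa = 4.245e+08 Pa.
Pad sides 14.81 mm × 4.142 mm = 0.01481 m × 0.004142 m. Contact area A = 0.01481 m × 0.004142 m = 6.134e-05 m².
Restated in SI base units: W = 315.1 N, H = 4.245e+08 Pa, K = 3.571e-07.
Volume removed: V = K·W·L/H = 3.571e-07 · 315.1 · 1044 / 4.245e+08 = 2.767e-10 m³.
Mean depth h = V/A = 2.767e-10 / 6.134e-05 = 4.511e-06 m.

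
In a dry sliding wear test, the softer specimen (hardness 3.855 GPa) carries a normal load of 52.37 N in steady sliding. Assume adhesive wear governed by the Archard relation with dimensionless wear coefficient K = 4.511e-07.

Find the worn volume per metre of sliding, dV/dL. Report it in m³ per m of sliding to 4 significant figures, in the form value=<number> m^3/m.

value=6.128e-15 m^3/m

Every step holds full precision, and intermediate values are shown rounded. Rounded once at the end: 4 significant digits.
Convert: Hardness H = 3.855 GPa = 3.855e+09 Pa.
Collected in SI base units: W = 52.37 N, H = 3.855e+09 Pa, K = 4.511e-07.
Rate of wear dV/dL = K·W/H, per unit distance: 4.511e-07 · 52.37 / 3.855e+09 = 6.128e-15 m³/m.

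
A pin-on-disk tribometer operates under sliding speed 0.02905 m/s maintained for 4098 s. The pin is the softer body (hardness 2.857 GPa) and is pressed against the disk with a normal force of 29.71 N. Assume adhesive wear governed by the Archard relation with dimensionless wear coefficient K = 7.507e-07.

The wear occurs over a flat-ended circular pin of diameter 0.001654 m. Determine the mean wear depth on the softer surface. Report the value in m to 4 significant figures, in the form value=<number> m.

value=4.325e-07 m

Each operation runs at full float precision; the intermediates appear rounded — rounded once at the end, at four significant figures.
The distance L = v·t = 0.02905 m/s × 4098 s = 119.0 m.
Hardness H = 2.857 GPa = 2.857e+09 Pa.
Contact area A = π·d²/4 = π·(0.001654 m)²/4 = 2.149e-06 m².
Expressed in SI base units: W = 29.71 N, H = 2.857e+09 Pa, K = 7.507e-07.
Volume removed: V = K·W·L/H = 7.507e-07 · 29.71 · 119.0 / 2.857e+09 = 9.293e-13 m³.
Average depth h = V/A = 9.293e-13 / 2.149e-06 = 4.325e-07 m.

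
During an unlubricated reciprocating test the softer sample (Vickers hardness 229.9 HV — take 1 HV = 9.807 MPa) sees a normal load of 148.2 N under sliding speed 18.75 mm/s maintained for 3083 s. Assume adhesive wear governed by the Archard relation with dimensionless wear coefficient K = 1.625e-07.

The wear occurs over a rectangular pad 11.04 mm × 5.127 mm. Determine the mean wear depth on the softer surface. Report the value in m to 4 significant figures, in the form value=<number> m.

value=1.091e-08 m

Intermediate values are shown rounded; the algebra carries full float precision — a lone final rounding, at 4 significant figures.
Sliding speed v = 18.75 mm/s = 0.01875 m/s. Distance L = v·t = 0.01875 m/s × 3083 s = 57.81 m.
Hardness H = 229.9 HV × 9.807 MPa/HV = 2255 MPa = 2.255e+09 Pa.
Pad sides 11.04 mm × 5.127 mm = 0.01104 m × 0.005127 m. Contact area A = 0.01104 m × 0.005127 m = 5.660e-05 m².
SI base units throughout: W = 148.2 N, H = 2.255e+09 Pa, K = 1.625e-07.
Wear volume V = K·W·L/H = 1.625e-07 · 148.2 · 57.81 / 2.255e+09 = 6.174e-13 m³.
Depth of wear h = V/A = 6.174e-13 / 5.660e-05 = 1.091e-08 m.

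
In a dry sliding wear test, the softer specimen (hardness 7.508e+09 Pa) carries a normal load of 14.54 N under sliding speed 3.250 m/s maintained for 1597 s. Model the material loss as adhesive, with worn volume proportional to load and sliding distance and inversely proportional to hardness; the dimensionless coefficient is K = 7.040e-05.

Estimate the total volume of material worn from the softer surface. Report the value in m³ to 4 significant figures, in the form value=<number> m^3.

value=7.076e-10 m^3

Intermediates are printed rounded — all arithmetic keeps full float precision; one last rounding, at four significant digits.
Distance covered L = v·t = 3.250 m/s × 1597 s = 5190 m.
Collected in SI base units: W = 14.54 N, H = 7.508e+09 Pa, K = 7.040e-05.
Volume removed: V = K·W·L/H = 7.040e-05 · 14.54 · 5190 / 7.508e+09 = 7.076e-10 m³.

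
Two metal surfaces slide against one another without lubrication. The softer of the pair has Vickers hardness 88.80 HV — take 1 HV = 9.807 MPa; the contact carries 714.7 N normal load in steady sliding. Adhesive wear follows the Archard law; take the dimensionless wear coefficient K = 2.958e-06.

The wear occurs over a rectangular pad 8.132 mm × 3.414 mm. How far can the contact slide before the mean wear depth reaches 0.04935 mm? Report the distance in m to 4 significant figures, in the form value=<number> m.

Intermediate values are printed rounded; every step holds full float precision, and a lone final rounding, at 4 significant figures.
Hardness H = 88.80 HV × 9.807 MPa/HV = 870.9 MPa = 8.709e+08 Pa.
Pad sides 8.132 mm × 3.414 mm = 0.008132 m × 0.003414 m. Contact area A = 0.008132 m × 0.003414 m = 2.776e-05 m².
Depth limit h_lim = 0.04935 mm = 4.935e-05 m.
Expressed in SI base units: W = 714.7 N, H = 8.709e+08 Pa, K = 2.958e-06.
Limit volume V_lim = h_lim·A = 4.935e-05 · 2.776e-05 = 1.370e-09 m³.
Thus life L = V_lim·H/(K·W) = 1.370e-09 · 8.709e+08 / (2.958e-06 · 714.7) = 564.4 m.

value=564.4 m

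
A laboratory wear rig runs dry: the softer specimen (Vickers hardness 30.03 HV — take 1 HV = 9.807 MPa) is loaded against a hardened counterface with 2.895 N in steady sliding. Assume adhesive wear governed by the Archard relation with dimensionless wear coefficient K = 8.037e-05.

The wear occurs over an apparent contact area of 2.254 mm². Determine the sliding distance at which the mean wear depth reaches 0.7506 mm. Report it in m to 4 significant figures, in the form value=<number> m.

value=2141 m

Printed values are rounded, and all working math runs at full float precision. Rounded once at the end to four significant figures.
Hardness H = 30.03 HV × 9.807 MPa/HV = 294.5 MPa = 2.945e+08 Pa.
Contact area A = 2.254 mm² = 2.254e-06 m².
Depth limit h_lim = 0.7506 mm = 7.506e-04 m.
Collected in SI base units: W = 2.895 N, H = 2.945e+08 Pa, K = 8.037e-05.
At the depth limit, V_lim = h_lim·A = 7.506e-04 · 2.254e-06 = 1.692e-09 m³.
Thus life L = V_lim·H/(K·W) = 1.692e-09 · 2.945e+08 / (8.037e-05 · 2.895) = 2141 m.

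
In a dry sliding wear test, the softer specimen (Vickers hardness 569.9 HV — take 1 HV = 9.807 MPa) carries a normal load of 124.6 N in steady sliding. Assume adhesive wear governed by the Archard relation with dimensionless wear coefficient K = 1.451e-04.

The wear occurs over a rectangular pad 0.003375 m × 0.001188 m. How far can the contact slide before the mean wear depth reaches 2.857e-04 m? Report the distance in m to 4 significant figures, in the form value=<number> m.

Quoted intermediates are rounded — the algebra carries exact precision; rounded just once: 4 significant digits.
Convert: Hardness H = 569.9 HV × 9.807 MPa/HV = 5589 MPa = 5.589e+09 Pa.
Convert: Contact area A = 0.003375 m × 0.001188 m = 4.010e-06 m².
As SI base values: W = 124.6 N, H = 5.589e+09 Pa, K = 1.451e-04.
Allowed volume V_lim = h_lim·A = 2.857e-04 · 4.010e-06 = 1.146e-09 m³.
Inverting, life L = V_lim·H/(K·W) = 1.146e-09 · 5.589e+09 / (1.451e-04 · 124.6) = 354.1 m.

value=354.1 m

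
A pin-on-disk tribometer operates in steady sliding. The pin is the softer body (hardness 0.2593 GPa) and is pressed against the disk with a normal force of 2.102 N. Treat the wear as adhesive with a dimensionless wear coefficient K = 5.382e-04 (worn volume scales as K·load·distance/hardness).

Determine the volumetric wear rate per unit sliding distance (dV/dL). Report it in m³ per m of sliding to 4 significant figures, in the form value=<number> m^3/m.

value=4.363e-12 m^3/m

The algebra runs at exact precision; intermediates appear rounded. Rounded once at the end: four significant digits.
Convert: Hardness H = 0.2593 GPa = 2.593e+08 Pa.
SI base units throughout: W = 2.102 N, H = 2.593e+08 Pa, K = 5.382e-04.
Volumetric rate dV/dL = K·W/H, so: 5.382e-04 · 2.102 / 2.593e+08 = 4.363e-12 m³/m.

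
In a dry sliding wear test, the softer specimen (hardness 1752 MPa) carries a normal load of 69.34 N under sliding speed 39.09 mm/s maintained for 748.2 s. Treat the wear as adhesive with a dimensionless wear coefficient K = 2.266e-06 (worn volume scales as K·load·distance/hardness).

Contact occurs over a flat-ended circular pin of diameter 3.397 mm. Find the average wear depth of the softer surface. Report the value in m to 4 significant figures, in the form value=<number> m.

value=2.894e-07 m

Every step runs at full float precision; intermediates are shown rounded — rounded once at the end: four significant figures.
Sliding speed v = 39.09 mm/s = 0.03909 m/s. Distance covered L = v·t = 0.03909 m/s × 748.2 s = 29.25 m.
Hardness H = 1752 MPa = 1.752e+09 Pa.
Pin diameter d = 3.397 mm = 0.003397 m. Contact area A = π·d²/4 = π·(0.003397 m)²/4 = 9.063e-06 m².
In SI base units, W = 69.34 N, H = 1.752e+09 Pa, K = 2.266e-06.
Archard relation: V = K·W·L/H = 2.266e-06 · 69.34 · 29.25 / 1.752e+09 = 2.623e-12 m³.
Depth of wear h = V/A = 2.623e-12 / 9.063e-06 = 2.894e-07 m.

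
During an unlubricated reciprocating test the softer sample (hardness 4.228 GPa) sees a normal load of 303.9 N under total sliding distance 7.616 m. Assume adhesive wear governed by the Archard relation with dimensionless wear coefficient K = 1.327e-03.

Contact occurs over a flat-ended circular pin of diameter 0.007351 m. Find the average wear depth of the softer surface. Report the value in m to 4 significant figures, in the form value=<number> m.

value=1.712e-05 m

All arithmetic keeps exact precision. Intermediates appear rounded; one last rounding, at four significant digits.
Hardness H = 4.228 GPa = 4.228e+09 Pa.
Contact area A = π·d²/4 = π·(0.007351 m)²/4 = 4.244e-05 m².
In SI base units: W = 303.9 N, H = 4.228e+09 Pa, K = 1.327e-03.
Archard volume V = K·W·L/H = 1.327e-03 · 303.9 · 7.616 / 4.228e+09 = 7.264e-10 m³.
Depth h = V/A = 7.264e-10 / 4.244e-05 = 1.712e-05 m.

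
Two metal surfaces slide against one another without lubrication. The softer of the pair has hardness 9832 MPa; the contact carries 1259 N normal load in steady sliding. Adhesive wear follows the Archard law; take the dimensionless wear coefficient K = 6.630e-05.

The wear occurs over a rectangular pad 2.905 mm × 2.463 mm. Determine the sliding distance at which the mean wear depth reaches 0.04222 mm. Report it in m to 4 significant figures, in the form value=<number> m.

Every step holds full float precision; intermediates are printed rounded, and one final rounding: 4 significant figures.
Convert: Hardness H = 9832 MPa = 9.832e+09 Pa.
Convert: Pad sides 2.905 mm × 2.463 mm = 0.002905 m × 0.002463 m. Contact area A = 0.002905 m × 0.002463 m = 7.155e-06 m².
Convert: Depth limit h_lim = 0.04222 mm = 4.222e-05 m.
Working in SI base units: W = 1259 N, H = 9.832e+09 Pa, K = 6.630e-05.
Permissible volume V_lim = h_lim·A = 4.222e-05 · 7.155e-06 = 3.021e-10 m³.
Thus life L = V_lim·H/(K·W) = 3.021e-10 · 9.832e+09 / (6.630e-05 · 1259) = 35.58 m.

value=35.58 m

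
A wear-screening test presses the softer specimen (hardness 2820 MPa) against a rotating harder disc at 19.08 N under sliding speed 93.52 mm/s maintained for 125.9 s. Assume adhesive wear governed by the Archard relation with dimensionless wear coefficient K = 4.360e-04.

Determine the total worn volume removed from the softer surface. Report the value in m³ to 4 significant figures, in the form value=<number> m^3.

value=3.473e-11 m^3

Intermediates are displayed rounded. The algebra keeps full precision, and rounded just once to 4 significant figures.
Convert: Sliding speed v = 93.52 mm/s = 0.09352 m/s. Distance covered L = v·t = 0.09352 m/s × 125.9 s = 11.77 m.
Convert: Hardness H = 2820 MPa = 2.820e+09 Pa.
In SI base units, W = 19.08 N, H = 2.820e+09 Pa, K = 4.360e-04.
Archard volume V = K·W·L/H = 4.360e-04 · 19.08 · 11.77 / 2.820e+09 = 3.473e-11 m³.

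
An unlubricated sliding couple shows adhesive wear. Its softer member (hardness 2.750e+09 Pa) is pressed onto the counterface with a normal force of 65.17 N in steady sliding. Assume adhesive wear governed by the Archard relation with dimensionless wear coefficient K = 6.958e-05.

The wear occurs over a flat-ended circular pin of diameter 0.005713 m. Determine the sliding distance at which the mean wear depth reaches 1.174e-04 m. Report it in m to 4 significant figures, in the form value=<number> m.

Intermediates appear rounded. The algebra maintains exact precision; rounded once at the end: 4 significant figures.
Contact area A = π·d²/4 = π·(0.005713 m)²/4 = 2.563e-05 m².
In SI base units: W = 65.17 N, H = 2.750e+09 Pa, K = 6.958e-05.
Limit volume V_lim = h_lim·A = 1.174e-04 · 2.563e-05 = 3.009e-09 m³.
So the life L = V_lim·H/(K·W) = 3.009e-09 · 2.750e+09 / (6.958e-05 · 65.17) = 1825 m.

value=1825 m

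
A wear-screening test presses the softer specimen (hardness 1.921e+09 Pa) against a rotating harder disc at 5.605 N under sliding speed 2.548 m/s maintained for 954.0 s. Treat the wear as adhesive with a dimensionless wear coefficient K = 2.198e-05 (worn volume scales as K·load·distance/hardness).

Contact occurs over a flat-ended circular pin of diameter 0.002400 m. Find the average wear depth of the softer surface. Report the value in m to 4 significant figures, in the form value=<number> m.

value=3.446e-05 m

All working math runs at full float precision — intermediate values appear rounded. Rounded once at the end, at 4 significant digits.
Distance covered L = v·t = 2.548 m/s × 954.0 s = 2431 m.
Contact area A = π·d²/4 = π·(0.002400 m)²/4 = 4.524e-06 m².
Expressed in SI base units: W = 5.605 N, H = 1.921e+09 Pa, K = 2.198e-05.
Worn volume V = K·W·L/H = 2.198e-05 · 5.605 · 2431 / 1.921e+09 = 1.559e-10 m³.
Wear depth h = V/A = 1.559e-10 / 4.524e-06 = 3.446e-05 m.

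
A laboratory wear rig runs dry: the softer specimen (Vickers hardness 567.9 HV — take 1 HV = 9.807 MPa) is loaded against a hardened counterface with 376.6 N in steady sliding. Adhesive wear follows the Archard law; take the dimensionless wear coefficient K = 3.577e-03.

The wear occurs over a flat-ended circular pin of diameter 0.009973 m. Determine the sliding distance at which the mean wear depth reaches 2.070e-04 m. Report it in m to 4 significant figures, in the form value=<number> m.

value=66.85 m

Printed values are rounded. Every step runs at full float precision. Rounded just once: four significant digits.
Convert: Hardness H = 567.9 HV × 9.807 MPa/HV = 5569 MPa = 5.569e+09 Pa.
Convert: Contact area A = π·d²/4 = π·(0.009973 m)²/4 = 7.812e-05 m².
SI base units throughout: W = 376.6 N, H = 5.569e+09 Pa, K = 3.577e-03.
Allowed volume V_lim = h_lim·A = 2.070e-04 · 7.812e-05 = 1.617e-08 m³.
Thus life L = V_lim·H/(K·W) = 1.617e-08 · 5.569e+09 / (3.577e-03 · 376.6) = 66.85 m.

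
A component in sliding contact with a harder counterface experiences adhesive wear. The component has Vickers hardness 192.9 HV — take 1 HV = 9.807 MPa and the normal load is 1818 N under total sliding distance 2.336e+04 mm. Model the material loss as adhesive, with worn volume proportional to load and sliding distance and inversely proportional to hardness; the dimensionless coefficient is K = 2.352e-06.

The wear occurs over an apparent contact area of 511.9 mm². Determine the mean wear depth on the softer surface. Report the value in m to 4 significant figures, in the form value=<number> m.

value=1.031e-07 m

All working math runs at full float precision, and intermediates are shown rounded; one final rounding, at 4 significant digits.
Distance L = 2.336e+04 mm = 23.36 m.
Hardness H = 192.9 HV × 9.807 MPa/HV = 1892 MPa = 1.892e+09 Pa.
Contact area A = 511.9 mm² = 5.119e-04 m².
As SI base values: W = 1818 N, H = 1.892e+09 Pa, K = 2.352e-06.
Wear volume V = K·W·L/H = 2.352e-06 · 1818 · 23.36 / 1.892e+09 = 5.280e-11 m³.
Mean wear depth h = V/A = 5.280e-11 / 5.119e-04 = 1.031e-07 m.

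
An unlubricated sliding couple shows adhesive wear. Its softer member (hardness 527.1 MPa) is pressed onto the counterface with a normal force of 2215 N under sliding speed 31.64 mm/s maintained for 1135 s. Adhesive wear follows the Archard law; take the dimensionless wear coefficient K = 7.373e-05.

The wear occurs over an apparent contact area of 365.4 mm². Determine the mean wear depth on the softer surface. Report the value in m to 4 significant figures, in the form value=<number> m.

value=3.045e-05 m

Each operation holds full float precision; intermediate values are printed rounded, and rounded once at the end: 4 significant figures.
Convert: Sliding speed v = 31.64 mm/s = 0.03164 m/s. Total distance L = v·t = 0.03164 m/s × 1135 s = 35.91 m.
Convert: Hardness H = 527.1 MPa = 5.271e+08 Pa.
Convert: Contact area A = 365.4 mm² = 3.654e-04 m².
SI base units throughout: W = 2215 N, H = 5.271e+08 Pa, K = 7.373e-05.
Worn volume V = K·W·L/H = 7.373e-05 · 2215 · 35.91 / 5.271e+08 = 1.113e-08 m³.
Mean wear depth h = V/A = 1.113e-08 / 3.654e-04 = 3.045e-05 m.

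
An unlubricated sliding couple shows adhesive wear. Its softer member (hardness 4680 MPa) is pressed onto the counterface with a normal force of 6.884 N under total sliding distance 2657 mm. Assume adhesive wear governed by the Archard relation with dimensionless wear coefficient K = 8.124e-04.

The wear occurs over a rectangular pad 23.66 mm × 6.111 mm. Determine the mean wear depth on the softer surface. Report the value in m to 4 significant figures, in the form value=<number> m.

Intermediates are shown rounded. All arithmetic runs at exact precision, and one final rounding, at four significant digits.
Convert: Distance L = 2657 mm = 2.657 m.
Convert: Hardness H = 4680 MPa = 4.680e+09 Pa.
Convert: Pad sides 23.66 mm × 6.111 mm = 0.02366 m × 0.006111 m. Contact area A = 0.02366 m × 0.006111 m = 1.446e-04 m².
Restated in SI base units: W = 6.884 N, H = 4.680e+09 Pa, K = 8.124e-04.
Volume removed: V = K·W·L/H = 8.124e-04 · 6.884 · 2.657 / 4.680e+09 = 3.175e-12 m³.
Mean wear depth h = V/A = 3.175e-12 / 1.446e-04 = 2.196e-08 m.

value=2.196e-08 m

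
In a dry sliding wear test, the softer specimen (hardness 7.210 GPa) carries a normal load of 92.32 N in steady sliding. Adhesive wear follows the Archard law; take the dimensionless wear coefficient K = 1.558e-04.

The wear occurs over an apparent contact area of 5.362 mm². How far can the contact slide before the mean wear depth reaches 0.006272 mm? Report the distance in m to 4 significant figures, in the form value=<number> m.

The intermediates are printed rounded. All arithmetic keeps full float precision; a single final rounding: 4 significant figures.
Convert: Hardness H = 7.210 GPa = 7.210e+09 Pa.
Convert: Contact area A = 5.362 mm² = 5.362e-06 m².
Convert: Depth limit h_lim = 0.006272 mm = 6.272e-06 m.
As SI base values: W = 92.32 N, H = 7.210e+09 Pa, K = 1.558e-04.
Allowed volume V_lim = h_lim·A = 6.272e-06 · 5.362e-06 = 3.363e-11 m³.
So the life L = V_lim·H/(K·W) = 3.363e-11 · 7.210e+09 / (1.558e-04 · 92.32) = 16.86 m.

value=16.86 m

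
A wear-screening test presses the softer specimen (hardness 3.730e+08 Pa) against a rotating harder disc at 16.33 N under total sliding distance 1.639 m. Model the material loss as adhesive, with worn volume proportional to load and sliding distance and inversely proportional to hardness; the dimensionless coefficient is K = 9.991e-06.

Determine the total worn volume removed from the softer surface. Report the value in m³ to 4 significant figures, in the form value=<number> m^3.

Intermediate values appear rounded, and each operation maintains full float precision; one last rounding: four significant figures.
In SI base units, W = 16.33 N, H = 3.730e+08 Pa, K = 9.991e-06.
Wear volume V = K·W·L/H = 9.991e-06 · 16.33 · 1.639 / 3.730e+08 = 7.169e-13 m³.

value=7.169e-13 m^3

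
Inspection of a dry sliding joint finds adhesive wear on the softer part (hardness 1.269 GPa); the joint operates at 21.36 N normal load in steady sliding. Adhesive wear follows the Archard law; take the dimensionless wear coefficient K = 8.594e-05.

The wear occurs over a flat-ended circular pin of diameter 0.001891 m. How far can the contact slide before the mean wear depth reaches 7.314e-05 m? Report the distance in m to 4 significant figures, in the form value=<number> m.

value=142.0 m

Intermediate values are shown rounded; the computation holds full precision; one final rounding, at 4 significant figures.
Convert: Hardness H = 1.269 GPa = 1.269e+09 Pa.
Convert: Contact area A = π·d²/4 = π·(0.001891 m)²/4 = 2.808e-06 m².
In SI base units: W = 21.36 N, H = 1.269e+09 Pa, K = 8.594e-05.
At the depth limit, V_lim = h_lim·A = 7.314e-05 · 2.808e-06 = 2.054e-10 m³.
Sliding life L = V_lim·H/(K·W) = 2.054e-10 · 1.269e+09 / (8.594e-05 · 21.36) = 142.0 m.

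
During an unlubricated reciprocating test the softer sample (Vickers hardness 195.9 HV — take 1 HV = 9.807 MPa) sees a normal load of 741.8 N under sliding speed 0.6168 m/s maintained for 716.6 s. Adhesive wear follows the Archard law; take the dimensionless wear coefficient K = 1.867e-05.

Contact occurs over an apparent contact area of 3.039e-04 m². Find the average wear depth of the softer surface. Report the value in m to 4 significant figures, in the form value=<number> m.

value=1.048e-05 m

The computation keeps full float precision — displayed values are rounded; a single final rounding, at 4 significant figures.
Distance covered L = v·t = 0.6168 m/s × 716.6 s = 442.0 m.
Hardness H = 195.9 HV × 9.807 MPa/HV = 1921 MPa = 1.921e+09 Pa.
SI base units throughout: W = 741.8 N, H = 1.921e+09 Pa, K = 1.867e-05.
Archard volume V = K·W·L/H = 1.867e-05 · 741.8 · 442.0 / 1.921e+09 = 3.186e-09 m³.
Depth of wear h = V/A = 3.186e-09 / 3.039e-04 = 1.048e-05 m.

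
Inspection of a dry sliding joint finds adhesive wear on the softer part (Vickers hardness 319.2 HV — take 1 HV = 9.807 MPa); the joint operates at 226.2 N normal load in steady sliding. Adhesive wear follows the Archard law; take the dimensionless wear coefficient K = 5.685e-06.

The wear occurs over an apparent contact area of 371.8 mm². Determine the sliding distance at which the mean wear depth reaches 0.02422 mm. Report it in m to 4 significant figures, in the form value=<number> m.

Every step runs at full precision, and shown intermediates are rounded; a lone final rounding to 4 significant digits.
Hardness H = 319.2 HV × 9.807 MPa/HV = 3130 MPa = 3.130e+09 Pa.
Contact area A = 371.8 mm² = 3.718e-04 m².
Depth limit h_lim = 0.02422 mm = 2.422e-05 m.
In SI base units, W = 226.2 N, H = 3.130e+09 Pa, K = 5.685e-06.
Allowed volume V_lim = h_lim·A = 2.422e-05 · 3.718e-04 = 9.005e-09 m³.
Thus life L = V_lim·H/(K·W) = 9.005e-09 · 3.130e+09 / (5.685e-06 · 226.2) = 2.192e+04 m.

value=2.192e+04 m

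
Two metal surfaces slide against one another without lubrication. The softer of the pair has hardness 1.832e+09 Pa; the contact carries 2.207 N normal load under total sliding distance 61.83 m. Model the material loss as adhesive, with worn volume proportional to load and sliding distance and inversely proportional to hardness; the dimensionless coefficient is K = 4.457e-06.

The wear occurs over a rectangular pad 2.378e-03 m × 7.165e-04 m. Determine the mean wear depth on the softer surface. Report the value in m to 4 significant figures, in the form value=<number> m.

All working math maintains full precision, and intermediates are shown rounded. Rounded just once, at 4 significant figures.
Contact area A = 2.378e-03 m × 7.165e-04 m = 1.704e-06 m².
In SI base units, W = 2.207 N, H = 1.832e+09 Pa, K = 4.457e-06.
Archard relation: V = K·W·L/H = 4.457e-06 · 2.207 · 61.83 / 1.832e+09 = 3.320e-13 m³.
Depth of wear h = V/A = 3.320e-13 / 1.704e-06 = 1.948e-07 m.

value=1.948e-07 m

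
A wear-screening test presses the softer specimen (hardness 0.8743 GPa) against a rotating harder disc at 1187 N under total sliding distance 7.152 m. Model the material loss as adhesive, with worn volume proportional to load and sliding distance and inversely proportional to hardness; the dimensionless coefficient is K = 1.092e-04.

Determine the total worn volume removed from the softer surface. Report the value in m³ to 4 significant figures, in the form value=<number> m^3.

The intermediates are shown rounded — each operation keeps exact precision; one final rounding: four significant digits.
Convert: Hardness H = 0.8743 GPa = 8.743e+08 Pa.
In SI base units, W = 1187 N, H = 8.743e+08 Pa, K = 1.092e-04.
Archard relation: V = K·W·L/H = 1.092e-04 · 1187 · 7.152 / 8.743e+08 = 1.060e-09 m³.

value=1.060e-09 m^3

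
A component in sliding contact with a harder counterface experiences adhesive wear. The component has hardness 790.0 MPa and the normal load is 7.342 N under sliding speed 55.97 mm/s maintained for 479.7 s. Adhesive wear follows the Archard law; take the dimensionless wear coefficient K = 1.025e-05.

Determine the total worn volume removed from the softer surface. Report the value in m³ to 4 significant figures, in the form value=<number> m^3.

Intermediate values are printed rounded, and each operation maintains exact precision. Rounded once at the end: four significant digits.
Convert: Sliding speed v = 55.97 mm/s = 0.05597 m/s. Sliding distance L = v·t = 0.05597 m/s × 479.7 s = 26.85 m.
Convert: Hardness H = 790.0 MPa = 7.900e+08 Pa.
As SI base values: W = 7.342 N, H = 7.900e+08 Pa, K = 1.025e-05.
Volume removed: V = K·W·L/H = 1.025e-05 · 7.342 · 26.85 / 7.900e+08 = 2.558e-12 m³.

value=2.558e-12 m^3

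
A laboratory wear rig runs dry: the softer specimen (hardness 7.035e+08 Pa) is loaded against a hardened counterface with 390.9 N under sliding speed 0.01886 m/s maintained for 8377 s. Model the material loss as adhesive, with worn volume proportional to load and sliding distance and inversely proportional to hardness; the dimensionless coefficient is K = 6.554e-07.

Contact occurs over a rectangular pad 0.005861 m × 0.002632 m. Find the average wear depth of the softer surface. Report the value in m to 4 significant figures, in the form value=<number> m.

value=3.730e-06 m

All arithmetic carries full precision. Intermediates appear rounded, and a lone final rounding, at four significant digits.
Convert: Distance covered L = v·t = 0.01886 m/s × 8377 s = 158.0 m.
Convert: Contact area A = 0.005861 m × 0.002632 m = 1.543e-05 m².
As SI base values: W = 390.9 N, H = 7.035e+08 Pa, K = 6.554e-07.
Wear volume V = K·W·L/H = 6.554e-07 · 390.9 · 158.0 / 7.035e+08 = 5.754e-11 m³.
Depth h = V/A = 5.754e-11 / 1.543e-05 = 3.730e-06 m.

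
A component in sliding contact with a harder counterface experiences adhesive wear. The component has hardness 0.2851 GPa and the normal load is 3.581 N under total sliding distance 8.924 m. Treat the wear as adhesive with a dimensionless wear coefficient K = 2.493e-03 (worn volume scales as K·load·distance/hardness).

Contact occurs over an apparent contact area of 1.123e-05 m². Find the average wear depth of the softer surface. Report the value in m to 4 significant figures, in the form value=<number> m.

The intermediates are displayed rounded. All working math runs at exact precision, and a lone final rounding to 4 significant figures.
Convert: Hardness H = 0.2851 GPa = 2.851e+08 Pa.
Restated in SI base units: W = 3.581 N, H = 2.851e+08 Pa, K = 2.493e-03.
Apply Archard: V = K·W·L/H = 2.493e-03 · 3.581 · 8.924 / 2.851e+08 = 2.794e-10 m³.
Depth of wear h = V/A = 2.794e-10 / 1.123e-05 = 2.488e-05 m.

value=2.488e-05 m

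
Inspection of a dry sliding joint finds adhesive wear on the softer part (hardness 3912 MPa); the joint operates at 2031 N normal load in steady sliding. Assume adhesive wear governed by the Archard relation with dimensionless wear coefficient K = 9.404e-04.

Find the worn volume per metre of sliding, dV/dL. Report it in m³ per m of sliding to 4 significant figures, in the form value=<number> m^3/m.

The intermediates are displayed rounded. Every step runs at exact precision. Rounded just once, at 4 significant digits.
Hardness H = 3912 MPa = 3.912e+09 Pa.
Collected in SI base units: W = 2031 N, H = 3.912e+09 Pa, K = 9.404e-04.
Wear rate dV/dL = K·W/H, so: 9.404e-04 · 2031 / 3.912e+09 = 4.882e-10 m³/m.

value=4.882e-10 m^3/m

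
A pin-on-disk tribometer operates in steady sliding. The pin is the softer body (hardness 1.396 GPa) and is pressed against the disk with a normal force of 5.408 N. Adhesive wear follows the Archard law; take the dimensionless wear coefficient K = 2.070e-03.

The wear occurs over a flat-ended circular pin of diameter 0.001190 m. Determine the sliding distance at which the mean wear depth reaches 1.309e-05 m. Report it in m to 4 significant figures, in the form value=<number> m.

Intermediate values are printed rounded; each operation carries exact precision — a lone final rounding, at 4 significant figures.
Hardness H = 1.396 GPa = 1.396e+09 Pa.
Contact area A = π·d²/4 = π·(0.001190 m)²/4 = 1.112e-06 m².
Restated in SI base units: W = 5.408 N, H = 1.396e+09 Pa, K = 2.070e-03.
Permissible volume V_lim = h_lim·A = 1.309e-05 · 1.112e-06 = 1.456e-11 m³.
Inverting, life L = V_lim·H/(K·W) = 1.456e-11 · 1.396e+09 / (2.070e-03 · 5.408) = 1.816 m.

value=1.816 m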